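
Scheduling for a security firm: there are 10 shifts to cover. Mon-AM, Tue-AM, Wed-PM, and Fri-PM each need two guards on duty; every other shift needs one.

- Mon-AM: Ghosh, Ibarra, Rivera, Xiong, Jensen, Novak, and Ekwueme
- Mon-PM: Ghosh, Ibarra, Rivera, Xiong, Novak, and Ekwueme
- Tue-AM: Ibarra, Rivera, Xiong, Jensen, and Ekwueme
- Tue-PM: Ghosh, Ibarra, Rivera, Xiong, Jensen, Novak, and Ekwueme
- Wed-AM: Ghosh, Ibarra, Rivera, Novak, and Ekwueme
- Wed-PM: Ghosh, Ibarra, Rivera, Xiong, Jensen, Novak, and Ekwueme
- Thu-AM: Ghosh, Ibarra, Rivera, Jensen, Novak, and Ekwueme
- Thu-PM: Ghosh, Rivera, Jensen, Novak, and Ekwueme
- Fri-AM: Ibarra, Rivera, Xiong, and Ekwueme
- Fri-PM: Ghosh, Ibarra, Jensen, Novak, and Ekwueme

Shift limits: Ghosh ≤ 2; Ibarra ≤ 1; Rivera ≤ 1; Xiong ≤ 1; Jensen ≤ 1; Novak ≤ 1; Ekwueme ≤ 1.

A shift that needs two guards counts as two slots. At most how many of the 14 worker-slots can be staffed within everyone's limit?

Total capacity across all guards is 2+1+1+1+1+1+1 = 8, and 14 slots are needed, so at most 8 can be filled.
An assignment achieving 8: Mon-PM→Ekwueme, Tue-AM→Rivera+Xiong, Wed-AM→Ghosh, Thu-PM→Ghosh, Fri-AM→Ibarra, Fri-PM→Jensen+Novak.
Loads: Ghosh 2/2, Ibarra 1/1, Rivera 1/1, Xiong 1/1, Jensen 1/1, Novak 1/1, Ekwueme 1/1.

8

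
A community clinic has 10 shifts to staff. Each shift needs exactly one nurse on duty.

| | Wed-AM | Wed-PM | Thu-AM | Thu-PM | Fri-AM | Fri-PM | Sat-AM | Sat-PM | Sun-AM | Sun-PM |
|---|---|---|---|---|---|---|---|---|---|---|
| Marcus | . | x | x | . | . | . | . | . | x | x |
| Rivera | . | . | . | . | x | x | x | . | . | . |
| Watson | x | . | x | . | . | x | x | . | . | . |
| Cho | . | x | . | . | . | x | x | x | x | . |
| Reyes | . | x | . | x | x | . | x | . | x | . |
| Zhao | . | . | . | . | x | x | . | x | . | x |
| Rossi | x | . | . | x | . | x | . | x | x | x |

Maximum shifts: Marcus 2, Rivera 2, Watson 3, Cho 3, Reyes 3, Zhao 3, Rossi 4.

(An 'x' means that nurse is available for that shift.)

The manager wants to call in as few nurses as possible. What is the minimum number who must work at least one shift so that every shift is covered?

3

10 slots to fill and no one can take more than 4, so at least ⌈10/4⌉ = 3 nurses are needed.
Watson, Reyes, and Rossi alone can cover everything: Wed-AM→Watson, Wed-PM→Reyes, Thu-AM→Watson, Thu-PM→Reyes, Fri-AM→Reyes, Fri-PM→Rossi, Sat-AM→Watson, Sat-PM→Rossi, Sun-AM→Rossi, Sun-PM→Rossi.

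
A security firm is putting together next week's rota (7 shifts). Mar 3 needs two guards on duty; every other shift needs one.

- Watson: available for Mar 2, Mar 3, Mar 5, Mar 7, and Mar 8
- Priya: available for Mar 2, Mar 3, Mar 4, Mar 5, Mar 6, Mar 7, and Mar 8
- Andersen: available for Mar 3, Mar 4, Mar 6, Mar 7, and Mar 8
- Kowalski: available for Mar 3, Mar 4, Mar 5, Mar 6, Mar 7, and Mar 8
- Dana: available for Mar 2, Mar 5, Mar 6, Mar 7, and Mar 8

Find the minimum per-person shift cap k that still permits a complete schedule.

With 5 guards and 8 worker-slots to fill, someone must work at least ⌈8/5⌉ = 2 shifts, so k ≥ 2.
k = 2 works: Mar 2→Watson, Mar 3→Andersen+Kowalski, Mar 4→Priya, Mar 5→Watson, Mar 6→Priya, Mar 7→Andersen, Mar 8→Kowalski.
Loads: Watson 2, Priya 2, Andersen 2, Kowalski 2, Dana 0 — all ≤ 2.

2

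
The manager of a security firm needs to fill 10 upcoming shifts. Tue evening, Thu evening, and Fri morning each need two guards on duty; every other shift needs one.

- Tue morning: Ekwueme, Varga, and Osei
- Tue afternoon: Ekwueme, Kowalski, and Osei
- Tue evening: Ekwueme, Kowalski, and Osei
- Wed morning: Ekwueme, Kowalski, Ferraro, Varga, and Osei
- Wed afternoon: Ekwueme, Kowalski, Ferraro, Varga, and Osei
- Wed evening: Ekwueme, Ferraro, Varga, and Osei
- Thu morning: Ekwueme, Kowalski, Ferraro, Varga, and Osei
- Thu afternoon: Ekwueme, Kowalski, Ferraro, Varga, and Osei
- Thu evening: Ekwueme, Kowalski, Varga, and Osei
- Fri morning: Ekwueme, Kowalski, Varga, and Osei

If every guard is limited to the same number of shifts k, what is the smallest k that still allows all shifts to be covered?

3

With 5 guards and 13 worker-slots to fill, someone must work at least ⌈13/5⌉ = 3 shifts, so k ≥ 3.
k = 3 works: Tue morning→Ekwueme, Tue afternoon→Ekwueme, Tue evening→Ekwueme+Kowalski, Wed morning→Kowalski, Wed afternoon→Kowalski, Wed evening→Ferraro, Thu morning→Ferraro, Thu afternoon→Ferraro, Thu evening→Varga+Osei, Fri morning→Varga+Osei.
Loads: Ekwueme 3, Kowalski 3, Ferraro 3, Varga 2, Osei 2 — all ≤ 3.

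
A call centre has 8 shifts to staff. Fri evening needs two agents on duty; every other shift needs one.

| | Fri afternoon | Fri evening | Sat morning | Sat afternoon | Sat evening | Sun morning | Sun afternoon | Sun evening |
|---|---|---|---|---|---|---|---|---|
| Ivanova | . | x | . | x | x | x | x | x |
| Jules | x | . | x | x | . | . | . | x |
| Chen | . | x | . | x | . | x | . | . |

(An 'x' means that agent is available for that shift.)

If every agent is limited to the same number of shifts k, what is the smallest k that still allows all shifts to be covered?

With 3 agents and 9 worker-slots to fill, someone must work at least ⌈9/3⌉ = 3 shifts, so k ≥ 3.
k = 3 works: Fri afternoon→Jules, Fri evening→Ivanova+Chen, Sat morning→Jules, Sat afternoon→Chen, Sat evening→Ivanova, Sun morning→Chen, Sun afternoon→Ivanova, Sun evening→Jules.
Loads: Ivanova 3, Jules 3, Chen 3 — all ≤ 3.

3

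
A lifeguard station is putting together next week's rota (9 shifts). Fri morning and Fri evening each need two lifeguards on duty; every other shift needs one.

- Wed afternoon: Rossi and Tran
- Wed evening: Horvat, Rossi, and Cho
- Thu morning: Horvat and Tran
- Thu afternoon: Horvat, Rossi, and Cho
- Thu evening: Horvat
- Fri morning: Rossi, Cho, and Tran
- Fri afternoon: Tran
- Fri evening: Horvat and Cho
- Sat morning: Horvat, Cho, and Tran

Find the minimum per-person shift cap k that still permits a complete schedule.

With 4 lifeguards and 11 worker-slots to fill, someone must work at least ⌈11/4⌉ = 3 shifts, so k ≥ 3.
k = 3 works: Wed afternoon→Rossi, Wed evening→Rossi, Thu morning→Horvat, Thu afternoon→Rossi, Thu evening→Horvat, Fri morning→Cho+Tran, Fri afternoon→Tran, Fri evening→Horvat+Cho, Sat morning→Cho.
Loads: Horvat 3, Rossi 3, Cho 3, Tran 2 — all ≤ 3.

3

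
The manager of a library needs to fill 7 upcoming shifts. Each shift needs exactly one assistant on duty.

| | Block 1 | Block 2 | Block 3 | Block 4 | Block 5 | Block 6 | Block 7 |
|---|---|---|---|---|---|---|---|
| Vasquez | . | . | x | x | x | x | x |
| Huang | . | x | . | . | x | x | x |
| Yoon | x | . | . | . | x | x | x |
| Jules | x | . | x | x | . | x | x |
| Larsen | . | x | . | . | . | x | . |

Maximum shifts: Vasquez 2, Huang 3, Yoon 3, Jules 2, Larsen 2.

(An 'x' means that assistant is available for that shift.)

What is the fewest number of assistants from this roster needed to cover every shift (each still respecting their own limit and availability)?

7 slots to fill and no one can take more than 3, so at least ⌈7/3⌉ = 3 assistants are needed.
Vasquez, Huang, and Yoon alone can cover everything: Block 1→Yoon, Block 2→Huang, Block 3→Vasquez, Block 4→Vasquez, Block 5→Huang, Block 6→Huang, Block 7→Yoon.

3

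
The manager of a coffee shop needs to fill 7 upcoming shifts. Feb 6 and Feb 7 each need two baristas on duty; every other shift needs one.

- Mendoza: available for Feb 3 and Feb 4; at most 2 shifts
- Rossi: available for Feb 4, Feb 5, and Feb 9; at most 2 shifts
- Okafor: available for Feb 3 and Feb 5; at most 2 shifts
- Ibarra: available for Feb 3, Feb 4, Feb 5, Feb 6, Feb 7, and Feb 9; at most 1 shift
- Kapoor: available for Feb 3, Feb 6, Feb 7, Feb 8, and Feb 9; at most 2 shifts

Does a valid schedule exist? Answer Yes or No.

No

Total capacity is 9 and 9 slots are needed, so capacity alone doesn't rule it out.
Shifts {Feb 6, Feb 7} need 4 worker-slots in total, but the baristas available for any of those shifts (Ibarra and Kapoor) can supply at most 3 among them. So no valid schedule exists.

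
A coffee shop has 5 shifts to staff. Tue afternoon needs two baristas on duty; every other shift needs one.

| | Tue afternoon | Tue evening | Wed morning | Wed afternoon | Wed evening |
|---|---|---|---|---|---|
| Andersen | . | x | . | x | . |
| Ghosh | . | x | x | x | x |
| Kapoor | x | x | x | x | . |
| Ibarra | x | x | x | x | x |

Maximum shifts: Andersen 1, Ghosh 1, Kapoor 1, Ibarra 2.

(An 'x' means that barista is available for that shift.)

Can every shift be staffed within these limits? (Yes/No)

Shifts {Tue afternoon, Tue evening, Wed morning, Wed afternoon, Wed evening} need 6 worker-slots in total, but the baristas available for any of those shifts (Andersen, Ghosh, Kapoor, and Ibarra) can supply at most 5 among them. So no valid schedule exists.

No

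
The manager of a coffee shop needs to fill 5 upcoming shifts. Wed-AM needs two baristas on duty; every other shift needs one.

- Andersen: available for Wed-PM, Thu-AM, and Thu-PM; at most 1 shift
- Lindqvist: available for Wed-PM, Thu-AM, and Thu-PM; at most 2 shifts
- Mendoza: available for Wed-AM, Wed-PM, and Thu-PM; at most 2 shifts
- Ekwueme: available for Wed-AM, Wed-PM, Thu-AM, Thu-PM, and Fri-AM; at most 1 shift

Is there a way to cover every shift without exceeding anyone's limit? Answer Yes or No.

No

Total capacity is 6 and 6 slots are needed, so capacity alone doesn't rule it out.
Shifts {Wed-AM, Fri-AM} need 3 worker-slots in total, but the baristas available for any of those shifts (Mendoza and Ekwueme) can supply at most 2 among them. So no valid schedule exists.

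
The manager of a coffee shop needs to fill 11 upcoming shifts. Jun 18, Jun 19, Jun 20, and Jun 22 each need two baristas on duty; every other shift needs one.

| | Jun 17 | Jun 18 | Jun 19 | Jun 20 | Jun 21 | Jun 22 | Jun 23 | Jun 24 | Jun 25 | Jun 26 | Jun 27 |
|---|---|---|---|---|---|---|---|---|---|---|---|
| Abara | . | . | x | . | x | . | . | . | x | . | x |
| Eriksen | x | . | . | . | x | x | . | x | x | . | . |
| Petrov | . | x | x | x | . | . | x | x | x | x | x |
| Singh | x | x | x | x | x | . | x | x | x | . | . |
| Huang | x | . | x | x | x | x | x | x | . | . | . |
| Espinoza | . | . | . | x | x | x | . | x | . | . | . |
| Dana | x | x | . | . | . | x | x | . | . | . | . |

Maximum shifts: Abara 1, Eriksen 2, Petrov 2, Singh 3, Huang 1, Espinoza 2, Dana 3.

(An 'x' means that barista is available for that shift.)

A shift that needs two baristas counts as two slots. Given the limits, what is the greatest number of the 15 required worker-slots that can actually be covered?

Total capacity across all baristas is 1+2+2+3+1+2+3 = 14, and 15 slots are needed, so at most 14 can be filled.
An assignment achieving 14: Jun 17→Dana, Jun 18→Petrov+Singh, Jun 19→Singh+Huang, Jun 20→Singh+Espinoza, Jun 21→Espinoza, Jun 22→Eriksen+Dana, Jun 23→Dana, Jun 25→Eriksen, Jun 26→Petrov, Jun 27→Abara.
Loads: Abara 1/1, Eriksen 2/2, Petrov 2/2, Singh 3/3, Huang 1/1, Espinoza 2/2, Dana 3/3.

14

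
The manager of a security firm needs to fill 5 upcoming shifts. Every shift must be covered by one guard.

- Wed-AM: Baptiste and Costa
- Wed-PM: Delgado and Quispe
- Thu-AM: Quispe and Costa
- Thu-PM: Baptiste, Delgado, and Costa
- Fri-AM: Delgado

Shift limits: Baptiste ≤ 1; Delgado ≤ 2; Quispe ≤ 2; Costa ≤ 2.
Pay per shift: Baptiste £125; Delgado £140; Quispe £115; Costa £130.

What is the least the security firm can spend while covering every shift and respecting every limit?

£625

Fri-AM can only be covered by Delgado, so that assignment is forced.
Picking the cheapest available guard for each shift independently would cost £620, but that ignores the shift limits.
An optimal schedule: Wed-AM→Baptiste, Wed-PM→Quispe, Thu-AM→Quispe, Thu-PM→Costa, Fri-AM→Delgado.
Total: 125 + 115 + 115 + 130 + 140 = £625.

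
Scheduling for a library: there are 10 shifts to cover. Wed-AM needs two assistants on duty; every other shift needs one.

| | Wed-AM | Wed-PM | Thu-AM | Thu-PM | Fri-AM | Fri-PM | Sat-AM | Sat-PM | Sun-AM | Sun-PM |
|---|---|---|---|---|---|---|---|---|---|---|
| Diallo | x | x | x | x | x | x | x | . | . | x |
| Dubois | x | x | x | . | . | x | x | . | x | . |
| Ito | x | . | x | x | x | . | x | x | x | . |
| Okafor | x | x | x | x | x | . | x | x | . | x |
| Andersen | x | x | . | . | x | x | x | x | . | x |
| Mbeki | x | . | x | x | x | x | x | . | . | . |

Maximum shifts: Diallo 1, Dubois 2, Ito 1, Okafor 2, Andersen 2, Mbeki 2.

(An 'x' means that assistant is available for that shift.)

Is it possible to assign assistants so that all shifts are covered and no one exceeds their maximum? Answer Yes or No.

No

Total capacity is 1+2+1+2+2+2 = 10 but 11 worker-slots are needed — infeasible.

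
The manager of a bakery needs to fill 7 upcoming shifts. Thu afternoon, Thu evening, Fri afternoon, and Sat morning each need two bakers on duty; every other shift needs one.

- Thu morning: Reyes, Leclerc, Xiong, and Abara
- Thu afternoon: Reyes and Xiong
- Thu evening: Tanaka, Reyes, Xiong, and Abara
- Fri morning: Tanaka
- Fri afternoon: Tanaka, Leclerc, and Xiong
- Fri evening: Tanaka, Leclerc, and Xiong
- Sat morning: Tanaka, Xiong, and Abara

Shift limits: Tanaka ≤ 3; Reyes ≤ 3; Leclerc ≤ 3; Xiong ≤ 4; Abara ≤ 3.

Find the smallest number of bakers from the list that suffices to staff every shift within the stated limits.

4

11 slots to fill and no one can take more than 4, so at least ⌈11/4⌉ = 3 bakers are needed.
Any 3 bakers together have capacity at most 4+3+3 = 10 < 11 slots, so 3 can never suffice.
Tanaka, Reyes, Leclerc, and Xiong alone can cover everything: Thu morning→Reyes, Thu afternoon→Reyes+Xiong, Thu evening→Tanaka+Reyes, Fri morning→Tanaka, Fri afternoon→Leclerc+Xiong, Fri evening→Leclerc, Sat morning→Tanaka+Xiong.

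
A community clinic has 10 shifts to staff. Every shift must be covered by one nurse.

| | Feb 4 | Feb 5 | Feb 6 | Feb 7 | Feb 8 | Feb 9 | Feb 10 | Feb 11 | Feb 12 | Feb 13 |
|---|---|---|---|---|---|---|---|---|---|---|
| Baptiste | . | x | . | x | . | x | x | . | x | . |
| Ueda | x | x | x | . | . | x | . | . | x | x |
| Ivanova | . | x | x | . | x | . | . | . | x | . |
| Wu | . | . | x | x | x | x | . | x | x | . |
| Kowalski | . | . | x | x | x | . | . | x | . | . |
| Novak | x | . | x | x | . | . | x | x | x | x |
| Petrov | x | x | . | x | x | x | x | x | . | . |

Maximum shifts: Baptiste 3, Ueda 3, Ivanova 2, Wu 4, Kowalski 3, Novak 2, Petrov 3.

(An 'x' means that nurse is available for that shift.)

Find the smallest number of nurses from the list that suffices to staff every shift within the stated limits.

10 slots to fill and no one can take more than 4, so at least ⌈10/4⌉ = 3 nurses are needed.
Baptiste, Ueda, and Wu alone can cover everything: Feb 4→Ueda, Feb 5→Baptiste, Feb 6→Ueda, Feb 7→Baptiste, Feb 8→Wu, Feb 9→Wu, Feb 10→Baptiste, Feb 11→Wu, Feb 12→Wu, Feb 13→Ueda.

3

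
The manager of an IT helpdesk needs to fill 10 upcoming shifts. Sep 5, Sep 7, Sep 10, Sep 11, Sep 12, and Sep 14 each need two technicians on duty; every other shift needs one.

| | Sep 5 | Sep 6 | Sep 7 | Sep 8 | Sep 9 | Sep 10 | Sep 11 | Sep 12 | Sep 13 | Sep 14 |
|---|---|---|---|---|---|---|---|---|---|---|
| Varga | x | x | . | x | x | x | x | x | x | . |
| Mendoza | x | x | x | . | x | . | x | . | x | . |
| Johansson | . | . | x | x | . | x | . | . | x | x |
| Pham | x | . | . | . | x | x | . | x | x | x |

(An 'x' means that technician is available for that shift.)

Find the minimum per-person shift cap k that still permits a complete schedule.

4

With 4 technicians and 16 worker-slots to fill, someone must work at least ⌈16/4⌉ = 4 shifts, so k ≥ 4.
k = 4 works: Sep 5→Mendoza+Pham, Sep 6→Varga, Sep 7→Mendoza+Johansson, Sep 8→Varga, Sep 9→Mendoza, Sep 10→Johansson+Pham, Sep 11→Varga+Mendoza, Sep 12→Varga+Pham, Sep 13→Johansson, Sep 14→Johansson+Pham.
Loads: Varga 4, Mendoza 4, Johansson 4, Pham 4 — all ≤ 4.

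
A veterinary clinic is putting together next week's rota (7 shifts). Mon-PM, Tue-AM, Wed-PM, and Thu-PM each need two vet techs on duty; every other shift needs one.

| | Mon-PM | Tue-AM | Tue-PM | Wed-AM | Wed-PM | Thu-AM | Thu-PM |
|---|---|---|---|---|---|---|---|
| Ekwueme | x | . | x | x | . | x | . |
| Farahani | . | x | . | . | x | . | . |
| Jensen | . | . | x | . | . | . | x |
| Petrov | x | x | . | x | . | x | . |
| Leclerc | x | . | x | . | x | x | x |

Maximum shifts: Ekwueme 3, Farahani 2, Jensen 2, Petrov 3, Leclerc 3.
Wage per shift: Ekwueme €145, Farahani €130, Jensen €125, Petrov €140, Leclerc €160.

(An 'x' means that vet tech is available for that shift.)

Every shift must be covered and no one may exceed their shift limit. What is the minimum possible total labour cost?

Tue-AM can only be covered by Farahani and Petrov, so that assignment is forced.
Wed-PM can only be covered by Farahani and Leclerc, so that assignment is forced.
Thu-PM can only be covered by Jensen and Leclerc, so that assignment is forced.
Picking the cheapest available vet tech for each shift independently would cost €1535, but that ignores the shift limits.
An optimal schedule: Mon-PM→Petrov+Ekwueme, Tue-AM→Farahani+Petrov, Tue-PM→Jensen, Wed-AM→Petrov, Wed-PM→Farahani+Leclerc, Thu-AM→Ekwueme, Thu-PM→Jensen+Leclerc.
Total: 140 + 145 + 130 + 140 + 125 + 140 + 130 + 160 + 145 + 125 + 160 = €1540.

€1540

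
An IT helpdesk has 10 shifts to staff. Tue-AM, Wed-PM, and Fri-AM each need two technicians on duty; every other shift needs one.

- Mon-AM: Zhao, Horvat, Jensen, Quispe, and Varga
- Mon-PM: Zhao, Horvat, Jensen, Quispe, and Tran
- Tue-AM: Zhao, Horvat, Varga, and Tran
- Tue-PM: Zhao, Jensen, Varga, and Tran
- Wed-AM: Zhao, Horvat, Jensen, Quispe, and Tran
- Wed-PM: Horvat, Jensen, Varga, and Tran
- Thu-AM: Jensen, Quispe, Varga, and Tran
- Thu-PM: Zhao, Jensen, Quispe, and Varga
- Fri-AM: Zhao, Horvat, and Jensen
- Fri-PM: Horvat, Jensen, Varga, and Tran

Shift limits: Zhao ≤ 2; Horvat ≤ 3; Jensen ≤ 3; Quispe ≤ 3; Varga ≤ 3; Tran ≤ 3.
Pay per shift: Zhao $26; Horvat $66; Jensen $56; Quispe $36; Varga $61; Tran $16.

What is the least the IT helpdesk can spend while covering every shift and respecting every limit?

$498

Picking the cheapest available technician for each shift independently would cost $328, but that ignores the shift limits.
An optimal schedule: Mon-AM→Quispe, Mon-PM→Quispe, Tue-AM→Tran+Varga, Tue-PM→Tran, Wed-AM→Quispe, Wed-PM→Jensen+Varga, Thu-AM→Tran, Thu-PM→Zhao, Fri-AM→Zhao+Jensen, Fri-PM→Jensen.
Total: 36 + 36 + 16 + 61 + 16 + 36 + 56 + 61 + 16 + 26 + 26 + 56 + 56 = $498.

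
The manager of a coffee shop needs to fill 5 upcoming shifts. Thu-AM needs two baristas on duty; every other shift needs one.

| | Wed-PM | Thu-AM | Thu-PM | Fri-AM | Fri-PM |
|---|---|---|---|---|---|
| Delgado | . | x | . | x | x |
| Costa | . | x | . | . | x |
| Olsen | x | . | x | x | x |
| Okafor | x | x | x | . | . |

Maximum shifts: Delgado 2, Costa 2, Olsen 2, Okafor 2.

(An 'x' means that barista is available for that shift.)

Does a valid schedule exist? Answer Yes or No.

One valid schedule: Wed-PM→Olsen, Thu-AM→Delgado+Costa, Thu-PM→Olsen, Fri-AM→Delgado, Fri-PM→Costa.
Loads: Delgado 2/2, Costa 2/2, Olsen 2/2, Okafor 0/2 — all within limits.

Yes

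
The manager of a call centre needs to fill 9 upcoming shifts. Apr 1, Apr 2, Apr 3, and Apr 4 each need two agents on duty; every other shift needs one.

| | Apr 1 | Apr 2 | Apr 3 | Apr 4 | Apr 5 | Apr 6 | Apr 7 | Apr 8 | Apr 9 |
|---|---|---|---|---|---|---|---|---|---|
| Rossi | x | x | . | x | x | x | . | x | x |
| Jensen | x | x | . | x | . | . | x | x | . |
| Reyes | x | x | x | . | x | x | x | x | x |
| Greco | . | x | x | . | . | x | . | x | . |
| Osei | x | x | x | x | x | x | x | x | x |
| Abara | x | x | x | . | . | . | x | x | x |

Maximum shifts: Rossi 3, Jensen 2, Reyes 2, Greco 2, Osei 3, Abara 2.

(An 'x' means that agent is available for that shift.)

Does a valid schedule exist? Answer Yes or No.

One valid schedule: Apr 1→Osei+Abara, Apr 2→Osei+Abara, Apr 3→Reyes+Greco, Apr 4→Rossi+Jensen, Apr 5→Rossi, Apr 6→Rossi, Apr 7→Jensen, Apr 8→Greco, Apr 9→Reyes.
Loads: Rossi 3/3, Jensen 2/2, Reyes 2/2, Greco 2/2, Osei 2/3, Abara 2/2 — all within limits.

Yes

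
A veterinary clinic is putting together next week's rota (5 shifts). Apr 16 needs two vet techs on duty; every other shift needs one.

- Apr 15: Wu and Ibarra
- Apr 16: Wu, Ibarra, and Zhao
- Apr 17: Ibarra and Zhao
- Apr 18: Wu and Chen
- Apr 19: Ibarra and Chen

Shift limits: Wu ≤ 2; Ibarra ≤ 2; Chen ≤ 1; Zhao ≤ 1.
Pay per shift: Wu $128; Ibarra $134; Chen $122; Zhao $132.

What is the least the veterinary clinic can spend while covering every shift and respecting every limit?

Picking the cheapest available vet tech for each shift independently would cost $764, but that ignores the shift limits.
An optimal schedule: Apr 15→Wu, Apr 16→Ibarra+Zhao, Apr 17→Ibarra, Apr 18→Wu, Apr 19→Chen.
Total: 128 + 134 + 132 + 134 + 128 + 122 = $778.

$778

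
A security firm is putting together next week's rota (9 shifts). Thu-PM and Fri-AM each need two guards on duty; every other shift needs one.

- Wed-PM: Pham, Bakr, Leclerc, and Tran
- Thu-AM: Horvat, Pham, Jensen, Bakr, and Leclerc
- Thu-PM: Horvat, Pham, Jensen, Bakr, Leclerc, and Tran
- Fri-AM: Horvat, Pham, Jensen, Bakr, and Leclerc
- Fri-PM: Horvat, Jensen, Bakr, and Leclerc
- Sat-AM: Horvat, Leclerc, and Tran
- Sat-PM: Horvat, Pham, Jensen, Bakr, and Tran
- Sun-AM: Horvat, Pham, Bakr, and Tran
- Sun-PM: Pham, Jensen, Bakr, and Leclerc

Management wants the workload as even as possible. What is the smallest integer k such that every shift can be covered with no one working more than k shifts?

2

With 6 guards and 11 worker-slots to fill, someone must work at least ⌈11/6⌉ = 2 shifts, so k ≥ 2.
k = 2 works: Wed-PM→Pham, Thu-AM→Jensen, Thu-PM→Leclerc+Tran, Fri-AM→Bakr+Leclerc, Fri-PM→Horvat, Sat-AM→Horvat, Sat-PM→Bakr, Sun-AM→Pham, Sun-PM→Jensen.
Loads: Horvat 2, Pham 2, Jensen 2, Bakr 2, Leclerc 2, Tran 1 — all ≤ 2.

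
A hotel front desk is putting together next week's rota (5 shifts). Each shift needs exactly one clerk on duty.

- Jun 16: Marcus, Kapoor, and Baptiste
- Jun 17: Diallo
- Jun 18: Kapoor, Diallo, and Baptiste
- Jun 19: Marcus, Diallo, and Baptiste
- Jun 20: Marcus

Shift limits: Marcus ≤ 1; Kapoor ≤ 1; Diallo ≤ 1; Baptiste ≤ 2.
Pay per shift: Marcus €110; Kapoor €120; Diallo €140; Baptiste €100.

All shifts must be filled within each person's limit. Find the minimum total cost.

€570

Jun 17 can only be covered by Diallo, so that assignment is forced.
Jun 20 can only be covered by Marcus, so that assignment is forced.
Picking the cheapest available clerk for each shift independently would cost €550, but that ignores the shift limits.
An optimal schedule: Jun 16→Kapoor, Jun 17→Diallo, Jun 18→Baptiste, Jun 19→Baptiste, Jun 20→Marcus.
Total: 120 + 140 + 100 + 100 + 110 = €570.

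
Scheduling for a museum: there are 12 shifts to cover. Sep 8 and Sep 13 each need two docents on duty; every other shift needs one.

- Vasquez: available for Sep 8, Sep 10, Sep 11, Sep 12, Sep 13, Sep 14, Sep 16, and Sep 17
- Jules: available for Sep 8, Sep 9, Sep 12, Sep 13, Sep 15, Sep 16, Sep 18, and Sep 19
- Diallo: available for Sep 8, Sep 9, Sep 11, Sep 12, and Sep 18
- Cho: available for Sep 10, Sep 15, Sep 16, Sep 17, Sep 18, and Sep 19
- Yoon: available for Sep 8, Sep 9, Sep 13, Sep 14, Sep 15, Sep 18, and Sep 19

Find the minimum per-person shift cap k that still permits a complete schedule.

3

With 5 docents and 14 worker-slots to fill, someone must work at least ⌈14/5⌉ = 3 shifts, so k ≥ 3.
k = 3 works: Sep 8→Diallo+Yoon, Sep 9→Jules, Sep 10→Vasquez, Sep 11→Vasquez, Sep 12→Jules, Sep 13→Jules+Yoon, Sep 14→Vasquez, Sep 15→Cho, Sep 16→Cho, Sep 17→Cho, Sep 18→Diallo, Sep 19→Yoon.
Loads: Vasquez 3, Jules 3, Diallo 2, Cho 3, Yoon 3 — all ≤ 3.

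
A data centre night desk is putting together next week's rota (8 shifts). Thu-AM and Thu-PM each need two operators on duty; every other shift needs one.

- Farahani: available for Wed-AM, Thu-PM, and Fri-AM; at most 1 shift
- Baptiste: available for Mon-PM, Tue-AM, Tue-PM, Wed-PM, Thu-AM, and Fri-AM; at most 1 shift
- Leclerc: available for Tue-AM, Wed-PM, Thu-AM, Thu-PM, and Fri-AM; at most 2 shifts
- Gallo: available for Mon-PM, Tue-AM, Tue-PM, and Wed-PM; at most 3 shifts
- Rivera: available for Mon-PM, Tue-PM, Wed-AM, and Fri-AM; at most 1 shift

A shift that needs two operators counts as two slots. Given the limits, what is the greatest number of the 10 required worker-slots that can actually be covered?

Total capacity across all operators is 1+1+2+3+1 = 8, and 10 slots are needed, so at most 8 can be filled.
An assignment achieving 8: Mon-PM→Gallo, Tue-AM→Gallo, Tue-PM→Gallo, Wed-AM→Farahani, Thu-AM→Baptiste+Leclerc, Thu-PM→Leclerc, Fri-AM→Rivera.
Loads: Farahani 1/1, Baptiste 1/1, Leclerc 2/2, Gallo 3/3, Rivera 1/1.

8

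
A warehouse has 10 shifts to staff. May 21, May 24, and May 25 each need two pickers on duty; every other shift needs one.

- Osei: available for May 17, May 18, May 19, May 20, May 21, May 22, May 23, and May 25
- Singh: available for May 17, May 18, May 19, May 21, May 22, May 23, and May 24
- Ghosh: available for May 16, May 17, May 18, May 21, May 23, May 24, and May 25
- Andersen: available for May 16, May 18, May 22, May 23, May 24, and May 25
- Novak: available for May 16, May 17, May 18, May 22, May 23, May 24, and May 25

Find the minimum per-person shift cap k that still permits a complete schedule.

With 5 pickers and 13 worker-slots to fill, someone must work at least ⌈13/5⌉ = 3 shifts, so k ≥ 3.
k = 3 works: May 16→Ghosh, May 17→Singh, May 18→Ghosh, May 19→Osei, May 20→Osei, May 21→Osei+Singh, May 22→Singh, May 23→Ghosh, May 24→Andersen+Novak, May 25→Andersen+Novak.
Loads: Osei 3, Singh 3, Ghosh 3, Andersen 2, Novak 2 — all ≤ 3.

3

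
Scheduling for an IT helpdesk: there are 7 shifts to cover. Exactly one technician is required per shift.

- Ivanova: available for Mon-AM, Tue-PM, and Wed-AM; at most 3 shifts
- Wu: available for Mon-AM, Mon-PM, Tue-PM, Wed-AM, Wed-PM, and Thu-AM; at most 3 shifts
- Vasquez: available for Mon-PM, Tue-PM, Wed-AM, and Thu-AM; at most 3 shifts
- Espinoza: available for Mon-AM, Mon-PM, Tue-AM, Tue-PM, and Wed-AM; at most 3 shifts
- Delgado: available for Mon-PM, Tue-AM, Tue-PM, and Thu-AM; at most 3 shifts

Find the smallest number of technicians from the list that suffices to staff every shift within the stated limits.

3

7 slots to fill and no one can take more than 3, so at least ⌈7/3⌉ = 3 technicians are needed.
Ivanova, Wu, and Espinoza alone can cover everything: Mon-AM→Ivanova, Mon-PM→Wu, Tue-AM→Espinoza, Tue-PM→Ivanova, Wed-AM→Ivanova, Wed-PM→Wu, Thu-AM→Wu.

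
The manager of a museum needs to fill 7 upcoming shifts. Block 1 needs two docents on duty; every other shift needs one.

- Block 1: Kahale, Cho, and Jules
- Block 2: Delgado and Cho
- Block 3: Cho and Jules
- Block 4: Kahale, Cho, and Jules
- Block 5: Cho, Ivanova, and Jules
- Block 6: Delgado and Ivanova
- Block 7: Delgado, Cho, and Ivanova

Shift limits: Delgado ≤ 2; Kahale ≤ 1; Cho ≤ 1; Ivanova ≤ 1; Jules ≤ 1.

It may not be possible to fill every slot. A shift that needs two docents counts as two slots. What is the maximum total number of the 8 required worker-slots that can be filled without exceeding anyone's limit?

6

Total capacity across all docents is 2+1+1+1+1 = 6, and 8 slots are needed, so at most 6 can be filled.
An assignment achieving 6: Block 1→Kahale+Jules, Block 2→Delgado, Block 3→Cho, Block 5→Ivanova, Block 6→Delgado.
Loads: Delgado 2/2, Kahale 1/1, Cho 1/1, Ivanova 1/1, Jules 1/1.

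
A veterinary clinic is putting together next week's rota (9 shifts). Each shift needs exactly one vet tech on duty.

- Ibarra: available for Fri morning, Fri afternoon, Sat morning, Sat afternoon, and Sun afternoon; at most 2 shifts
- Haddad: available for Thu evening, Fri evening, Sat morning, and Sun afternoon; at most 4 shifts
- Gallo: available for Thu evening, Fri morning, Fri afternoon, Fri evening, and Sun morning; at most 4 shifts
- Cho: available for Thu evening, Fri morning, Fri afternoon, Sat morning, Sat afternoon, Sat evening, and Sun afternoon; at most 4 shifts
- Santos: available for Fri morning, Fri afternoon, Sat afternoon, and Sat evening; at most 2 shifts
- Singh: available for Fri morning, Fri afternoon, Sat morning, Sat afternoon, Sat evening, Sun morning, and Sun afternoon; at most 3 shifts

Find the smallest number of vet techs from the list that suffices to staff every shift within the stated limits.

9 slots to fill and no one can take more than 4, so at least ⌈9/4⌉ = 3 vet techs are needed.
Ibarra, Haddad, and Singh alone can cover everything: Thu evening→Haddad, Fri morning→Ibarra, Fri afternoon→Ibarra, Fri evening→Haddad, Sat morning→Haddad, Sat afternoon→Singh, Sat evening→Singh, Sun morning→Singh, Sun afternoon→Haddad.

3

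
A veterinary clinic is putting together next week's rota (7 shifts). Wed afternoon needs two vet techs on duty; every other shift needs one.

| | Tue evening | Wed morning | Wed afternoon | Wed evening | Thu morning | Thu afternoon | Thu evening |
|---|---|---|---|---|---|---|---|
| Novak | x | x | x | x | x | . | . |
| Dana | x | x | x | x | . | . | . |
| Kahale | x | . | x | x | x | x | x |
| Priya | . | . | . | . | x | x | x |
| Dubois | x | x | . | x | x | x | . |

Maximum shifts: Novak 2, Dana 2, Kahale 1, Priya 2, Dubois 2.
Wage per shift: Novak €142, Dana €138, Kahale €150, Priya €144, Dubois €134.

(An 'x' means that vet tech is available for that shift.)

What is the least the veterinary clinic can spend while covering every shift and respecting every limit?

Picking the cheapest available vet tech for each shift independently would cost €1094, but that ignores the shift limits.
An optimal schedule: Tue evening→Dana, Wed morning→Dubois, Wed afternoon→Dana+Novak, Wed evening→Novak, Thu morning→Priya, Thu afternoon→Dubois, Thu evening→Priya.
Total: 138 + 134 + 138 + 142 + 142 + 144 + 134 + 144 = €1116.

€1116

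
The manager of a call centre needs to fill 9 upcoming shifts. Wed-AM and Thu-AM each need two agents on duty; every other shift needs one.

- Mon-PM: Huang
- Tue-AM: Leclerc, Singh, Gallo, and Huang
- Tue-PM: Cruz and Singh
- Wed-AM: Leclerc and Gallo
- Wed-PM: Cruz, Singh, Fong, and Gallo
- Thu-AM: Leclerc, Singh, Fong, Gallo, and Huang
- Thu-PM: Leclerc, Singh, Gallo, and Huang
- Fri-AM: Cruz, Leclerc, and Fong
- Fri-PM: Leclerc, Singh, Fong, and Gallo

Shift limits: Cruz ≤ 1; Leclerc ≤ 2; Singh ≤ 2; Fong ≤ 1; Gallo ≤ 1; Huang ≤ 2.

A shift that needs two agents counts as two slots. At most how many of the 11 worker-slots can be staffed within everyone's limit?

9

Total capacity across all agents is 1+2+2+1+1+2 = 9, and 11 slots are needed, so at most 9 can be filled.
An assignment achieving 9: Mon-PM→Huang, Tue-AM→Singh, Tue-PM→Cruz, Wed-AM→Leclerc+Gallo, Wed-PM→Singh, Thu-PM→Huang, Fri-AM→Leclerc, Fri-PM→Fong.
Loads: Cruz 1/1, Leclerc 2/2, Singh 2/2, Fong 1/1, Gallo 1/1, Huang 2/2.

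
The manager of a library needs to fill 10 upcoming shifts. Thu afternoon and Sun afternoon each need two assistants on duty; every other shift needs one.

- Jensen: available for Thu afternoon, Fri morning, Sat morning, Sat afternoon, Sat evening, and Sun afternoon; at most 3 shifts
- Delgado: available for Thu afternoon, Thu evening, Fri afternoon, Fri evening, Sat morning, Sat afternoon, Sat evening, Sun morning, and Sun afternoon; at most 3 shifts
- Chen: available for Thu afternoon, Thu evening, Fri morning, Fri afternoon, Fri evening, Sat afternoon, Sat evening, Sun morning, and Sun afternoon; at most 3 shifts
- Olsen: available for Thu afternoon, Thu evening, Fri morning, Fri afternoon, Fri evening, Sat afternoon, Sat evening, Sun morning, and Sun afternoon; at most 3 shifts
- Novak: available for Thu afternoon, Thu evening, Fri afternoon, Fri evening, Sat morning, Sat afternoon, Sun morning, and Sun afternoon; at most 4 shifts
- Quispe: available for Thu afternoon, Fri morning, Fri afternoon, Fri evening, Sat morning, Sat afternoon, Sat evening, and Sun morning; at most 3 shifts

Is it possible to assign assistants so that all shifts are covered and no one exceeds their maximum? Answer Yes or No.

Yes

One valid schedule: Thu afternoon→Olsen+Novak, Thu evening→Delgado, Fri morning→Jensen, Fri afternoon→Delgado, Fri evening→Delgado, Sat morning→Jensen, Sat afternoon→Chen, Sat evening→Jensen, Sun morning→Chen, Sun afternoon→Chen+Olsen.
Loads: Jensen 3/3, Delgado 3/3, Chen 3/3, Olsen 2/3, Novak 1/4, Quispe 0/3 — all within limits.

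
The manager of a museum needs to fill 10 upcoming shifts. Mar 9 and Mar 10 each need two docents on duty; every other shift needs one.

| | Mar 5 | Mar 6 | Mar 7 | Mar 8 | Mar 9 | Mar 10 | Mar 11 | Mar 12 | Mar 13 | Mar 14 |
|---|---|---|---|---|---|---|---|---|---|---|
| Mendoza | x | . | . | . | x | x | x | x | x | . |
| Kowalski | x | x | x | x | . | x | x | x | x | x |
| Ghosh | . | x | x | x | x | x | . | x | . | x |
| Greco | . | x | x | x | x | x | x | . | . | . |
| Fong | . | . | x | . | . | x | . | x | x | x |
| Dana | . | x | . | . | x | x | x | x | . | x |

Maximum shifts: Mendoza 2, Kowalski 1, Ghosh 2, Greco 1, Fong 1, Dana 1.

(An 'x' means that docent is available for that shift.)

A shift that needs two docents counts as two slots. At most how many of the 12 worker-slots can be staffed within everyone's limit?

8

Total capacity across all docents is 2+1+2+1+1+1 = 8, and 12 slots are needed, so at most 8 can be filled.
An assignment achieving 8: Mar 5→Mendoza, Mar 6→Ghosh, Mar 7→Ghosh, Mar 8→Kowalski, Mar 9→Greco+Dana, Mar 13→Mendoza, Mar 14→Fong.
Loads: Mendoza 2/2, Kowalski 1/1, Ghosh 2/2, Greco 1/1, Fong 1/1, Dana 1/1.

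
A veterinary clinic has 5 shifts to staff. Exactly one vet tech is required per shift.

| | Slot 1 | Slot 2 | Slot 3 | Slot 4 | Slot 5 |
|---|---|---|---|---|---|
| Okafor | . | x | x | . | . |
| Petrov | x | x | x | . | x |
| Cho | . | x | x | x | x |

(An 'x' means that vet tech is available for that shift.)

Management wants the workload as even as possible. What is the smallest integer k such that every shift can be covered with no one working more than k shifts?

With 3 vet techs and 5 worker-slots to fill, someone must work at least ⌈5/3⌉ = 2 shifts, so k ≥ 2.
k = 2 works: Slot 1→Petrov, Slot 2→Okafor, Slot 3→Okafor, Slot 4→Cho, Slot 5→Petrov.
Loads: Okafor 2, Petrov 2, Cho 1 — all ≤ 2.

2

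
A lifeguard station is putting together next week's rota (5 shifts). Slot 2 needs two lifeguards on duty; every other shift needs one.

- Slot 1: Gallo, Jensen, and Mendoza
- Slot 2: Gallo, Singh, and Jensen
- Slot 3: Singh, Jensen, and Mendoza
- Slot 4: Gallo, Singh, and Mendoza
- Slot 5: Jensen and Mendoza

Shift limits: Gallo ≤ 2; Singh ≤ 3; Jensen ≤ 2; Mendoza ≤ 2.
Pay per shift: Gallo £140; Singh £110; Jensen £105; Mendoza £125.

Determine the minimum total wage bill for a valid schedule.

Picking the cheapest available lifeguard for each shift independently would cost £640, but that ignores the shift limits.
An optimal schedule: Slot 1→Mendoza, Slot 2→Jensen+Singh, Slot 3→Singh, Slot 4→Singh, Slot 5→Jensen.
Total: 125 + 105 + 110 + 110 + 110 + 105 = £665.

£665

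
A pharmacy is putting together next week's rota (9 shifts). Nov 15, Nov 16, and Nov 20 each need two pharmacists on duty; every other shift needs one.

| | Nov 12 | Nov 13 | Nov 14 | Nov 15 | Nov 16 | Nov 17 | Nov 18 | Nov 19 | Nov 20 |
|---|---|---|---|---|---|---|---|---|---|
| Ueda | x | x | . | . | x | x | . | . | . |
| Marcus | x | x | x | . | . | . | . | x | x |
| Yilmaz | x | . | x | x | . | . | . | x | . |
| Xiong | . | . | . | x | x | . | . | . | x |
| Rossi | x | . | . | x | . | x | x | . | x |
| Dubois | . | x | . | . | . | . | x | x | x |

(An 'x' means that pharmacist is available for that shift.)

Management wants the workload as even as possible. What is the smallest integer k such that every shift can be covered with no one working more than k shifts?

With 6 pharmacists and 12 worker-slots to fill, someone must work at least ⌈12/6⌉ = 2 shifts, so k ≥ 2.
k = 2 works: Nov 12→Yilmaz, Nov 13→Marcus, Nov 14→Marcus, Nov 15→Yilmaz+Xiong, Nov 16→Ueda+Xiong, Nov 17→Ueda, Nov 18→Rossi, Nov 19→Dubois, Nov 20→Rossi+Dubois.
Loads: Ueda 2, Marcus 2, Yilmaz 2, Xiong 2, Rossi 2, Dubois 2 — all ≤ 2.

2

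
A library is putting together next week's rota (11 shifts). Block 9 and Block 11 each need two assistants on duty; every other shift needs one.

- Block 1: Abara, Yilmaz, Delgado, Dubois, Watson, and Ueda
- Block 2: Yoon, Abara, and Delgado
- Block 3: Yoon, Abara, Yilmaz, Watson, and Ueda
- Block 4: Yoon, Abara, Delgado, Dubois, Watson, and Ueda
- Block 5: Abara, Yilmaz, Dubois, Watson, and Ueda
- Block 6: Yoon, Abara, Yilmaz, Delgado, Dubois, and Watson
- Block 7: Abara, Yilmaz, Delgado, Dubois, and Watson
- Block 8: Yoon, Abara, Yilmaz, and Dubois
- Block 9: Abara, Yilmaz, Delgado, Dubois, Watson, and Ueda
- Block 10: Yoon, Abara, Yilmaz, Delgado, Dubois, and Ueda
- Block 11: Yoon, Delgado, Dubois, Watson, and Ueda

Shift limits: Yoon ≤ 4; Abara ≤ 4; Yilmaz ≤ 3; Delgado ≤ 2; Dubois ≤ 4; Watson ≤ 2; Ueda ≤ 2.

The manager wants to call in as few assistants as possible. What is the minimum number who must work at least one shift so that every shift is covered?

13 slots to fill and no one can take more than 4, so at least ⌈13/4⌉ = 4 assistants are needed.
Yoon, Abara, Yilmaz, and Delgado alone can cover everything: Block 1→Abara, Block 2→Yoon, Block 3→Yoon, Block 4→Yoon, Block 5→Abara, Block 6→Yilmaz, Block 7→Abara, Block 8→Abara, Block 9→Yilmaz+Delgado, Block 10→Yilmaz, Block 11→Yoon+Delgado.

4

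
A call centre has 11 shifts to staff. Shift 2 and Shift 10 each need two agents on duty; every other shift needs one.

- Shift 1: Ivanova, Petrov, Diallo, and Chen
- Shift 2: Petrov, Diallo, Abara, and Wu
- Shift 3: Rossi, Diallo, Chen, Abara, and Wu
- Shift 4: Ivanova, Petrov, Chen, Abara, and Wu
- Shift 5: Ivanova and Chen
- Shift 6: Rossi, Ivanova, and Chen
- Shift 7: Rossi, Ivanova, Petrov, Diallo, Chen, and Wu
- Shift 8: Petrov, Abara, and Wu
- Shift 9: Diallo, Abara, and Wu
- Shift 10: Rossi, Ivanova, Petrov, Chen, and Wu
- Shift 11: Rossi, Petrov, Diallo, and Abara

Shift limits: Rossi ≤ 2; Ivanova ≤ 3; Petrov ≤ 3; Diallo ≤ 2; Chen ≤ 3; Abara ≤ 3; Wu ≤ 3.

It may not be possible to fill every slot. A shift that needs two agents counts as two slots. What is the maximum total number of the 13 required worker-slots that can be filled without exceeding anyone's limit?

Total capacity across all agents is 2+3+3+2+3+3+3 = 19, and 13 slots are needed, so at most 13 can be filled.
An assignment achieving 13: Shift 1→Ivanova, Shift 2→Petrov+Diallo, Shift 3→Chen, Shift 4→Ivanova, Shift 5→Ivanova, Shift 6→Rossi, Shift 7→Chen, Shift 8→Petrov, Shift 9→Diallo, Shift 10→Petrov+Chen, Shift 11→Rossi.
Loads: Rossi 2/2, Ivanova 3/3, Petrov 3/3, Diallo 2/2, Chen 3/3, Abara 0/3, Wu 0/3.

13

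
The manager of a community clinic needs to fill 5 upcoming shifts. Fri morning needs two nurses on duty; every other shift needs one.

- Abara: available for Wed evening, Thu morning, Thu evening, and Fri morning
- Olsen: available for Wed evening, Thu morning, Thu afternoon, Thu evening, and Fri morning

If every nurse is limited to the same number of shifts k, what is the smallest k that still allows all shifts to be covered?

With 2 nurses and 6 worker-slots to fill, someone must work at least ⌈6/2⌉ = 3 shifts, so k ≥ 3.
k = 3 works: Wed evening→Abara, Thu morning→Abara, Thu afternoon→Olsen, Thu evening→Olsen, Fri morning→Abara+Olsen.
Loads: Abara 3, Olsen 3 — all ≤ 3.

3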